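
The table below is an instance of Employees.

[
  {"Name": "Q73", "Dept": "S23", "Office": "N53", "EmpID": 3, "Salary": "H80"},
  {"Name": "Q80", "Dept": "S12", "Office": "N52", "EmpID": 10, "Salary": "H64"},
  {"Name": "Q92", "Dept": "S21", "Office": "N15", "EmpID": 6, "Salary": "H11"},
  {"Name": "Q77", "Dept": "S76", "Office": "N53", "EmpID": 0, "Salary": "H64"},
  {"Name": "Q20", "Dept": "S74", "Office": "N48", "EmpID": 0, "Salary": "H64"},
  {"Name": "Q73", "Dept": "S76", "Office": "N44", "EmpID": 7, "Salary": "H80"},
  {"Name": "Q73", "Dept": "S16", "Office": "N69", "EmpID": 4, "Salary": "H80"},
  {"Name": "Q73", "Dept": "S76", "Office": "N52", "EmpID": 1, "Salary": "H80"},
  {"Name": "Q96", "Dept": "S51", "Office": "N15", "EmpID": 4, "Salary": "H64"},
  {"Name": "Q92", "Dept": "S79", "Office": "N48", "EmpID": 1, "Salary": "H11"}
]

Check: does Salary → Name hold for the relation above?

Salary=H80: 4 rows → Name = Q73, Q73, Q73, Q73 ✓
Salary=H64: 4 rows → Name takes values {Q80, Q77, Q20, Q96} — violation
Salary=H11: 2 rows → Name = Q92, Q92 ✓
Two rows agree on Salary but differ on Name, so Salary → Name does not hold.

No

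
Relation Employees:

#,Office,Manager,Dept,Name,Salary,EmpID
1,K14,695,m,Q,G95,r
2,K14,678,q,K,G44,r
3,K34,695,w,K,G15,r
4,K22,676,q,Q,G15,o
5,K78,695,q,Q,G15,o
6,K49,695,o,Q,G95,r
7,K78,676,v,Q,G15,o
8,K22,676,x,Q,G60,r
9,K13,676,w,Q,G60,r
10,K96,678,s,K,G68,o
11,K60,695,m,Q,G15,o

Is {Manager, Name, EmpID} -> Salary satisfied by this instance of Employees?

(Manager=695, Name=Q, EmpID=r): rows 1, 6 → Salary = G95, G95 ✓
(Manager=678, Name=K, EmpID=r): row 2 → Salary = G44 ✓
(Manager=695, Name=K, EmpID=r): row 3 → Salary = G15 ✓
(Manager=676, Name=Q, EmpID=o): rows 4, 7 → Salary = G15, G15 ✓
(Manager=695, Name=Q, EmpID=o): rows 5, 11 → Salary = G15, G15 ✓
(Manager=676, Name=Q, EmpID=r): rows 8, 9 → Salary = G60, G60 ✓
(Manager=678, Name=K, EmpID=o): row 10 → Salary = G68 ✓
Every {Manager, Name, EmpID} value is associated with a single Salary value, so {Manager, Name, EmpID} -> Salary holds.

Yes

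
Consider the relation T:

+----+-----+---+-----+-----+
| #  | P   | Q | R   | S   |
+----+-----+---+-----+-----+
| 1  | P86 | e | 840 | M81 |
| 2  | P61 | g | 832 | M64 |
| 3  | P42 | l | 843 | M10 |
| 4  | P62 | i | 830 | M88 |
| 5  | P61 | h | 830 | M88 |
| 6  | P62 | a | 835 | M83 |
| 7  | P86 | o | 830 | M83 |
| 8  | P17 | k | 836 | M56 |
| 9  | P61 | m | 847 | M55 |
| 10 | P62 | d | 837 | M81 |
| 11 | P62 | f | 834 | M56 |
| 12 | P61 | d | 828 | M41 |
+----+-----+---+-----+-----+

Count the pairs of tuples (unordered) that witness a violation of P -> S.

P=P86: violating pairs (1,7) — 1 pair.
P=P61: violating pairs (2,5), (2,9), (2,12), (5,9), (5,12), (9,12) — 6 pairs.
P=P62: violating pairs (4,6), (4,10), (4,11), (6,10), (6,11), (10,11) — 6 pairs.

13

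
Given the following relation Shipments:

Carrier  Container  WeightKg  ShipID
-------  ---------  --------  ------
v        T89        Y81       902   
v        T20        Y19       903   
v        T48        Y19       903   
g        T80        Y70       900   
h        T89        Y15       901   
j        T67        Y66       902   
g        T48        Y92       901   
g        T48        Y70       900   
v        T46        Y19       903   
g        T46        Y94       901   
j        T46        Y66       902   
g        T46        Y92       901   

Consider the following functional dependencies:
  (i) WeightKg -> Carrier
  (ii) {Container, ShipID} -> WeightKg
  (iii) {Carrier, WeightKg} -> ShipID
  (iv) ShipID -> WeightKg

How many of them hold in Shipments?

2

(i) WeightKg -> Carrier: every LHS value maps to a single RHS value — holds.
(ii) {Container, ShipID} -> WeightKg: (Container=T46, ShipID=901): 2 rows → WeightKg takes values {Y94, Y92} — violation — fails.
(iii) {Carrier, WeightKg} -> ShipID: every LHS value maps to a single RHS value — holds.
(iv) ShipID -> WeightKg: ShipID=902: 3 rows → WeightKg takes values {Y81, Y66} — violation; ShipID=901: 4 rows → WeightKg takes values {Y15, Y92, Y94} — violation — fails.
2 of the 4 dependencies hold.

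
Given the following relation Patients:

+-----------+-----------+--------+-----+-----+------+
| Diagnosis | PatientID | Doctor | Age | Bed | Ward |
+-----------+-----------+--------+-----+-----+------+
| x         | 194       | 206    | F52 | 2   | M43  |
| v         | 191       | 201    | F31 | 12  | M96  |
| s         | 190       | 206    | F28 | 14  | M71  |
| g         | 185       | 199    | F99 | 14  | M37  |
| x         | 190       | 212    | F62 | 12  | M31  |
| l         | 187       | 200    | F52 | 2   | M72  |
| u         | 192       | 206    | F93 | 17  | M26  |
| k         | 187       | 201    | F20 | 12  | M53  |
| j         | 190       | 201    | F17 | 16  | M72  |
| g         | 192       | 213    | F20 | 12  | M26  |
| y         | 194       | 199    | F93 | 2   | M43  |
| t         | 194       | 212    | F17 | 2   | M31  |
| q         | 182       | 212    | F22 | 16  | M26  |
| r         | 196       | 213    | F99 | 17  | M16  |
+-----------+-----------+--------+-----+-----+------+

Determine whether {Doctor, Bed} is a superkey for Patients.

Two distinct rows share (Doctor=201, Bed=12), so {Doctor, Bed} does not determine every attribute — not a superkey.

No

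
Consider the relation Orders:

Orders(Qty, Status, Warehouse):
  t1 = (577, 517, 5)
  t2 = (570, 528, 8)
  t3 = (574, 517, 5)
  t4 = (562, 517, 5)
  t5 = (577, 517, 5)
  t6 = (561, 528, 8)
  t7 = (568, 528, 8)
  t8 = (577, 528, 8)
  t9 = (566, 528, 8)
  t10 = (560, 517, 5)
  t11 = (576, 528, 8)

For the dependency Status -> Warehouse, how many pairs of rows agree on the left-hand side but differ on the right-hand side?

0

Status=517: all 5 rows agree on Warehouse — 0 pairs.
Status=528: all 6 rows agree on Warehouse — 0 pairs.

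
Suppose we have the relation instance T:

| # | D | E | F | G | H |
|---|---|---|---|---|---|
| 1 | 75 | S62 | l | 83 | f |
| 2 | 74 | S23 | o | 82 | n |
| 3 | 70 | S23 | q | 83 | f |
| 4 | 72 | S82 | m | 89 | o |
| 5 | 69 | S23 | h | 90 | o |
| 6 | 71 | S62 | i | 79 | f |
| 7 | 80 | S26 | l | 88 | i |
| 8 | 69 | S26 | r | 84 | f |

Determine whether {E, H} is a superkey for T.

Rows 1 and 6 have the same {E, H} value (E=S62, H=f) but are distinct tuples, so {E, H} does not determine every attribute — not a superkey.

No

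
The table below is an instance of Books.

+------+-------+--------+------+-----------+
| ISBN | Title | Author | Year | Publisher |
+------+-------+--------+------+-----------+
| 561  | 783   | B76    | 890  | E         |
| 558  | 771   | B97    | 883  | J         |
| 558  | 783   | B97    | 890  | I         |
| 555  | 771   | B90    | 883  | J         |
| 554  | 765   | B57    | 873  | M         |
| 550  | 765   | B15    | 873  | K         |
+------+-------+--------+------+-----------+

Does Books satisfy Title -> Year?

Title=783: 2 rows → Year = 890, 890 ✓
Title=771: 2 rows → Year = 883, 883 ✓
Title=765: 2 rows → Year = 873, 873 ✓
Every Title value is associated with a single Year value, so Title -> Year holds.

Yes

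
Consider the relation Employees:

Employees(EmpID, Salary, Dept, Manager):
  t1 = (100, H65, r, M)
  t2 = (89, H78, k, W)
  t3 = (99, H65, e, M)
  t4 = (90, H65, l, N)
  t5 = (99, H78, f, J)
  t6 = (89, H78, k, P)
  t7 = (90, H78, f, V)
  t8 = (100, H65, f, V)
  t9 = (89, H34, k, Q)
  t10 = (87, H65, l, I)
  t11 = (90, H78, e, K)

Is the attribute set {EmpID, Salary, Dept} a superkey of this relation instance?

Rows 2 and 6 have the same {EmpID, Salary, Dept} value (EmpID=89, Salary=H78, Dept=k) but are distinct tuples, so {EmpID, Salary, Dept} does not determine every attribute — not a superkey.

No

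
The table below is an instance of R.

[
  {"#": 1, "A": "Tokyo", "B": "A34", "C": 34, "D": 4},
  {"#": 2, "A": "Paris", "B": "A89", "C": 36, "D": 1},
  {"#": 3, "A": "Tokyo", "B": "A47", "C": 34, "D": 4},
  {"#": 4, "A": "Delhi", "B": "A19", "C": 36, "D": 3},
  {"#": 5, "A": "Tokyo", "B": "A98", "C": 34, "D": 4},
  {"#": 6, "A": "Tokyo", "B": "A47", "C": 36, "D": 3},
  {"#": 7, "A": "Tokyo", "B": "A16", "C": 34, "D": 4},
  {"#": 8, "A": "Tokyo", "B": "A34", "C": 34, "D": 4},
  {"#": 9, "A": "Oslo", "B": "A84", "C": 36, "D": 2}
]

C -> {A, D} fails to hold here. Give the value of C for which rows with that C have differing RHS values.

36

C=34: rows 1, 3, 5, 7, 8 → {A,D} = (Tokyo, 4), (Tokyo, 4), (Tokyo, 4), (Tokyo, 4), (Tokyo, 4) ✓
C=36: rows 2, 4, 6, 9 → {A,D} takes values {(Paris, 1), (Delhi, 3), (Tokyo, 3), (Oslo, 2)} — violation
The only C value with inconsistent RHS is C=36.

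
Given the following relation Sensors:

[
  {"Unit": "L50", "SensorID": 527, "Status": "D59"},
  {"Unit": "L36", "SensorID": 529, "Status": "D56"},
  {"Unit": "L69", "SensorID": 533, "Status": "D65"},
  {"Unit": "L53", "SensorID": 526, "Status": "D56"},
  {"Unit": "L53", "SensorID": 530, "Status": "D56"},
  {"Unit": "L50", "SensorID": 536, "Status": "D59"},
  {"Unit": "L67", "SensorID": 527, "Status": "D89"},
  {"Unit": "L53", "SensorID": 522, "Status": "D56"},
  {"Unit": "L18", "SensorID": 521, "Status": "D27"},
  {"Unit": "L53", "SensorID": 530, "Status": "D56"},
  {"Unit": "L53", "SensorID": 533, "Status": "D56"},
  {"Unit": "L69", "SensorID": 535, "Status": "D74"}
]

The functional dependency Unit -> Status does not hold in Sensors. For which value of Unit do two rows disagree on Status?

L69

Unit=L50: 2 rows → Status = D59, D59 ✓
Unit=L36: 1 row → Status = D56 ✓
Unit=L69: 2 rows → Status takes values {D65, D74} — violation
Unit=L53: 5 rows → Status = D56, D56, D56, D56, D56 ✓
Unit=L67: 1 row → Status = D89 ✓
Unit=L18: 1 row → Status = D27 ✓
The only Unit value with inconsistent Status is Unit=L69.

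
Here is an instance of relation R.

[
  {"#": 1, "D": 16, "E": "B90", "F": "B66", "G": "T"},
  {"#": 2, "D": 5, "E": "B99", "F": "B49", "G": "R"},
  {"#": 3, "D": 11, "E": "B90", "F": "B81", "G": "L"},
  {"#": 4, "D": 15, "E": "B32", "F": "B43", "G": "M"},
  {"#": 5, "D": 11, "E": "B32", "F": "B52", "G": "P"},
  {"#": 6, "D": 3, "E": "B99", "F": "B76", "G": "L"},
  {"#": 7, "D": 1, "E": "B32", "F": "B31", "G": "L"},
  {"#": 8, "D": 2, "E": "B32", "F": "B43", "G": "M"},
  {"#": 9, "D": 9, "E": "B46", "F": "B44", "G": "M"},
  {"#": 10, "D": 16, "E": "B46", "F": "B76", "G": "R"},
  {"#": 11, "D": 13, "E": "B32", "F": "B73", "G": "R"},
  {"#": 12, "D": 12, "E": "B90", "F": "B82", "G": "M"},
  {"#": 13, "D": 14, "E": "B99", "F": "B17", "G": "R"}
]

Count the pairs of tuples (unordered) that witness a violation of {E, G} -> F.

1

(E=B99, G=R): violating pairs (2,13) — 1 pair.
(E=B32, G=M): all 2 rows agree on F — 0 pairs.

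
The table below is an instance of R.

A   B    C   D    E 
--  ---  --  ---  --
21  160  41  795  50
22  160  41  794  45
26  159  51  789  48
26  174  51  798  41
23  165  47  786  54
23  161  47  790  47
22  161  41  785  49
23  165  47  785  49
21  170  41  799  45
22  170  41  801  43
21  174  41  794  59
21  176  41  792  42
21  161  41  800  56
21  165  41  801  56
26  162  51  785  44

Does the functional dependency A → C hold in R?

Yes

A=21: 6 rows → C = 41, 41, 41, 41, 41, 41 ✓
A=22: 3 rows → C = 41, 41, 41 ✓
A=26: 3 rows → C = 51, 51, 51 ✓
A=23: 3 rows → C = 47, 47, 47 ✓
Every A value is associated with a single C value, so A → C holds.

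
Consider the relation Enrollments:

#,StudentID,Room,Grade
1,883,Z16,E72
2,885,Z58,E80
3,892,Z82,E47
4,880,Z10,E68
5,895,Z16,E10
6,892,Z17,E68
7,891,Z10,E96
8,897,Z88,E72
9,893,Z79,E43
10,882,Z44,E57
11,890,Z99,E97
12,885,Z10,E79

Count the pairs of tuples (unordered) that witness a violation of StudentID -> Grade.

StudentID=885: violating pairs (2,12) — 1 pair.
StudentID=892: violating pairs (3,6) — 1 pair.

2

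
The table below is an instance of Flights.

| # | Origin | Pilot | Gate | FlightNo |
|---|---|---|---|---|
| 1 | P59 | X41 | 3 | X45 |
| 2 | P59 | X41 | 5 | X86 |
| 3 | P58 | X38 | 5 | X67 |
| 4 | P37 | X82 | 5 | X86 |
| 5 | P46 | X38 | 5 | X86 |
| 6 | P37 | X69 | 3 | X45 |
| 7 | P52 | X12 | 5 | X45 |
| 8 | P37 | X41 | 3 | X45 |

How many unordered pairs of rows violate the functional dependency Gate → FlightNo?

Gate=3: all 3 rows agree on FlightNo — 0 pairs.
Gate=5: violating pairs (2,3), (2,7), (3,4), (3,5), (3,7), (4,7), (5,7) — 7 pairs.

7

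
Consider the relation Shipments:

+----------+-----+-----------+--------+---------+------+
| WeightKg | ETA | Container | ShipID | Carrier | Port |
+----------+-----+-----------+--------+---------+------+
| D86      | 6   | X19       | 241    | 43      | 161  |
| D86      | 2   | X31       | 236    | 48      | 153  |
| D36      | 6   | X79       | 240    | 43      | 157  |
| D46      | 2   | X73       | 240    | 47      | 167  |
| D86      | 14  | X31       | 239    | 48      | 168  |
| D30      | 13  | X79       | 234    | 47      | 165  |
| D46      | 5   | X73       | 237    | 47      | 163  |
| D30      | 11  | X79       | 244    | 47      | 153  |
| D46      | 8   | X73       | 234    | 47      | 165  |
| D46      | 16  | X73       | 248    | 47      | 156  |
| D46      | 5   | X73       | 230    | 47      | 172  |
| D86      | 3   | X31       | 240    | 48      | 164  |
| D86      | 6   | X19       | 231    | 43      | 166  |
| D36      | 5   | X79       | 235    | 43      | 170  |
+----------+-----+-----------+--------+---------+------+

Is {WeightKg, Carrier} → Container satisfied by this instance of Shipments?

Yes

(WeightKg=D86, Carrier=43): 2 rows → Container = X19, X19 ✓
(WeightKg=D86, Carrier=48): 3 rows → Container = X31, X31, X31 ✓
(WeightKg=D36, Carrier=43): 2 rows → Container = X79, X79 ✓
(WeightKg=D46, Carrier=47): 5 rows → Container = X73, X73, X73, X73, X73 ✓
(WeightKg=D30, Carrier=47): 2 rows → Container = X79, X79 ✓
Every {WeightKg, Carrier} value is associated with a single Container value, so {WeightKg, Carrier} → Container holds.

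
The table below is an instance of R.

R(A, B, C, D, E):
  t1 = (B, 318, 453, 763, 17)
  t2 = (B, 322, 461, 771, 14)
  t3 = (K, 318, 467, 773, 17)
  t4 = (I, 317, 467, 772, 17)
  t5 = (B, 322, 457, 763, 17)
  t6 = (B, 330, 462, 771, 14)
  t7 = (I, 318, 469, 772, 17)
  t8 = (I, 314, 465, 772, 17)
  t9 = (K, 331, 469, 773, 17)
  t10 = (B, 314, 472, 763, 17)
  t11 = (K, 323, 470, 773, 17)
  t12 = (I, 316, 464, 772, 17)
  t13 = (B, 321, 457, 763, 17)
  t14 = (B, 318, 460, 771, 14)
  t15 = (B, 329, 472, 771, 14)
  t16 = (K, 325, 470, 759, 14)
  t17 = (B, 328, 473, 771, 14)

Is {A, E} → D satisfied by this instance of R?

Yes

(A=B, E=17): rows 1, 5, 10, 13 → D = 763, 763, 763, 763 ✓
(A=B, E=14): rows 2, 6, 14, 15, 17 → D = 771, 771, 771, 771, 771 ✓
(A=K, E=17): rows 3, 9, 11 → D = 773, 773, 773 ✓
(A=I, E=17): rows 4, 7, 8, 12 → D = 772, 772, 772, 772 ✓
(A=K, E=14): row 16 → D = 759 ✓
Every {A, E} value is associated with a single D value, so {A, E} → D holds.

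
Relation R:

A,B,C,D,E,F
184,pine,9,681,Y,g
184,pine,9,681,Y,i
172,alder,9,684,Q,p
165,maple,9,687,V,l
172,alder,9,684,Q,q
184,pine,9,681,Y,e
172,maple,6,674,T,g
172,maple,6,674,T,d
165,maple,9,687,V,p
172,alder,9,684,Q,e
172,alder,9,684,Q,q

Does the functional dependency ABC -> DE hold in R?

(A=184, B=pine, C=9): 3 rows → {D,E} = (681, Y), (681, Y), (681, Y) ✓
(A=172, B=alder, C=9): 4 rows → {D,E} = (684, Q), (684, Q), (684, Q), (684, Q) ✓
(A=165, B=maple, C=9): 2 rows → {D,E} = (687, V), (687, V) ✓
(A=172, B=maple, C=6): 2 rows → {D,E} = (674, T), (674, T) ✓
Every ABC value is associated with a single DE value, so ABC -> DE holds.

Yes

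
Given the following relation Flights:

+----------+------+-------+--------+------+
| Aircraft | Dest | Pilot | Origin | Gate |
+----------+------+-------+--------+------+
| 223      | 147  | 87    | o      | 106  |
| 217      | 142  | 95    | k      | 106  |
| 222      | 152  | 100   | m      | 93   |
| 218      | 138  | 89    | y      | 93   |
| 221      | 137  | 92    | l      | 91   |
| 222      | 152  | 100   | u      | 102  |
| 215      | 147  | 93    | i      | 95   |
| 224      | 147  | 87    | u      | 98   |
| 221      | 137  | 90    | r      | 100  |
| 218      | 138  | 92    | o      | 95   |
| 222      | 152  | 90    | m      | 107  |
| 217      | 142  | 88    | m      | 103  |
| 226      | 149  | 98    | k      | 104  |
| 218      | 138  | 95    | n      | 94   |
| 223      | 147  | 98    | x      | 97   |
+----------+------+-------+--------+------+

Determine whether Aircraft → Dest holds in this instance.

Yes

Aircraft=223: 2 rows → Dest = 147, 147 ✓
Aircraft=217: 2 rows → Dest = 142, 142 ✓
Aircraft=222: 3 rows → Dest = 152, 152, 152 ✓
Aircraft=218: 3 rows → Dest = 138, 138, 138 ✓
Aircraft=221: 2 rows → Dest = 137, 137 ✓
Aircraft=215: 1 row → Dest = 147 ✓
Aircraft=224: 1 row → Dest = 147 ✓
Aircraft=226: 1 row → Dest = 149 ✓
Every Aircraft value is associated with a single Dest value, so Aircraft → Dest holds.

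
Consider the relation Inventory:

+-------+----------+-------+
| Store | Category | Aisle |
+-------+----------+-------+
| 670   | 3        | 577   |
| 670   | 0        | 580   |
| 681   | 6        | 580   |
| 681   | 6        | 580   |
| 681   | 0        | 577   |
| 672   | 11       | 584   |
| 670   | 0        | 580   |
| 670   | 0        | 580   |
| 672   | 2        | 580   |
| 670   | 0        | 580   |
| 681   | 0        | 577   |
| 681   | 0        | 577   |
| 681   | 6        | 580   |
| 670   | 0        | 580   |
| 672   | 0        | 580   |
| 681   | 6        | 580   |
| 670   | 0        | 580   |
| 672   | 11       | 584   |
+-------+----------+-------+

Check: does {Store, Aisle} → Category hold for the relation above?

No

(Store=670, Aisle=577): 1 row → Category = 3 ✓
(Store=670, Aisle=580): 6 rows → Category = 0, 0, 0, 0, 0, 0 ✓
(Store=681, Aisle=580): 4 rows → Category = 6, 6, 6, 6 ✓
(Store=681, Aisle=577): 3 rows → Category = 0, 0, 0 ✓
(Store=672, Aisle=584): 2 rows → Category = 11, 11 ✓
(Store=672, Aisle=580): 2 rows → Category takes values {2, 0} — violation
Two rows agree on {Store, Aisle} but differ on Category, so {Store, Aisle} → Category does not hold.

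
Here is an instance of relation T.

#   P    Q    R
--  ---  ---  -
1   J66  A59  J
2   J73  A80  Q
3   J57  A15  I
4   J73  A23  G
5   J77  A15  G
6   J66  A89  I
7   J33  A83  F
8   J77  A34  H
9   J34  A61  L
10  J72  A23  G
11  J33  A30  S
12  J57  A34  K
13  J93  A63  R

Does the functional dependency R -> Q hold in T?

R=J: row 1 → Q = A59 ✓
R=Q: row 2 → Q = A80 ✓
R=I: rows 3, 6 → Q takes values {A15, A89} — violation
R=G: rows 4, 5, 10 → Q takes values {A23, A15} — violation
R=F: row 7 → Q = A83 ✓
R=H: row 8 → Q = A34 ✓
R=L: row 9 → Q = A61 ✓
R=S: row 11 → Q = A30 ✓
R=K: row 12 → Q = A34 ✓
R=R: row 13 → Q = A63 ✓
Two rows agree on R but differ on Q, so R -> Q does not hold.

No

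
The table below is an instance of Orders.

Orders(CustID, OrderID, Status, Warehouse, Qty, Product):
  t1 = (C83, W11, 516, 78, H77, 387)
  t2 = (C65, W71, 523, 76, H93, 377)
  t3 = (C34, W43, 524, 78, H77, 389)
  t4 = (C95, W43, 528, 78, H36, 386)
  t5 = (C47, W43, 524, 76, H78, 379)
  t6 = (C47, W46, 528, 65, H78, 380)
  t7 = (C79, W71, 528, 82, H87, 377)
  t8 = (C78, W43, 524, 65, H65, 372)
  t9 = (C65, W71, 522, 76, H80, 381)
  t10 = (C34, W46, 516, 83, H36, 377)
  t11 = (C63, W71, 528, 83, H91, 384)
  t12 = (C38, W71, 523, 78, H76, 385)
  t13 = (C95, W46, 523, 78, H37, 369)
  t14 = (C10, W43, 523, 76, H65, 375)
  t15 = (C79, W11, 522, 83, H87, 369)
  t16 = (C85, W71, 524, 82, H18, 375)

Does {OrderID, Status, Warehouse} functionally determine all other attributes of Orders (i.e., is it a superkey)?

Yes

All 16 rows have distinct {OrderID, Status, Warehouse} values, so {OrderID, Status, Warehouse} → (all attributes) holds and {OrderID, Status, Warehouse} is a superkey.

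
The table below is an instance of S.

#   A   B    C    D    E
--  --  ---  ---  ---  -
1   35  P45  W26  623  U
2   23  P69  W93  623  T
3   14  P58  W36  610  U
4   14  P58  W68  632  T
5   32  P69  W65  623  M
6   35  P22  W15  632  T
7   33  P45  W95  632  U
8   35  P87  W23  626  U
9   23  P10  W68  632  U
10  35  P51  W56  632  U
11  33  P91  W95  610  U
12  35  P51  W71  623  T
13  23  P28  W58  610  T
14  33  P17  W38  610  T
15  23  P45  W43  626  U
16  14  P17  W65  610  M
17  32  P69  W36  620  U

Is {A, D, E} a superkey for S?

All 17 rows have distinct {A, D, E} values, so {A, D, E} → (all attributes) holds and {A, D, E} is a superkey.

Yes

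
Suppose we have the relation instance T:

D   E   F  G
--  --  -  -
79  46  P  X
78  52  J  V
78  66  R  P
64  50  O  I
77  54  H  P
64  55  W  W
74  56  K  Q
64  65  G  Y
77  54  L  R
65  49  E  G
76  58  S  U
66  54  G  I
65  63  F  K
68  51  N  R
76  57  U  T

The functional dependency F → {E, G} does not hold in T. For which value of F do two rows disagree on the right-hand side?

F=P: 1 row → {E,G} = (46, X) ✓
F=J: 1 row → {E,G} = (52, V) ✓
F=R: 1 row → {E,G} = (66, P) ✓
F=O: 1 row → {E,G} = (50, I) ✓
F=H: 1 row → {E,G} = (54, P) ✓
F=W: 1 row → {E,G} = (55, W) ✓
F=K: 1 row → {E,G} = (56, Q) ✓
F=G: 2 rows → {E,G} takes values {(65, Y), (54, I)} — violation
F=L: 1 row → {E,G} = (54, R) ✓
F=E: 1 row → {E,G} = (49, G) ✓
F=S: 1 row → {E,G} = (58, U) ✓
F=F: 1 row → {E,G} = (63, K) ✓
F=N: 1 row → {E,G} = (51, R) ✓
F=U: 1 row → {E,G} = (57, T) ✓
The only F value with inconsistent RHS is F=G.

G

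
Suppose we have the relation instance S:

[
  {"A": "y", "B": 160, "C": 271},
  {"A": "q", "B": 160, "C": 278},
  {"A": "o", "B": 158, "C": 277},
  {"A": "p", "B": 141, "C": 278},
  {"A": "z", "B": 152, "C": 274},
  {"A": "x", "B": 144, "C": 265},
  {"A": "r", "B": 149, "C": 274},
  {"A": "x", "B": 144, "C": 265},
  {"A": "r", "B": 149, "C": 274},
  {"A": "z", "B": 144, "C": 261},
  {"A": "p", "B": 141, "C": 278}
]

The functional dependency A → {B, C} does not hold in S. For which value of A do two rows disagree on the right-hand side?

z

A=y: 1 row → {B,C} = (160, 271) ✓
A=q: 1 row → {B,C} = (160, 278) ✓
A=o: 1 row → {B,C} = (158, 277) ✓
A=p: 2 rows → {B,C} = (141, 278), (141, 278) ✓
A=z: 2 rows → {B,C} takes values {(152, 274), (144, 261)} — violation
A=x: 2 rows → {B,C} = (144, 265), (144, 265) ✓
A=r: 2 rows → {B,C} = (149, 274), (149, 274) ✓
The only A value with inconsistent RHS is A=z.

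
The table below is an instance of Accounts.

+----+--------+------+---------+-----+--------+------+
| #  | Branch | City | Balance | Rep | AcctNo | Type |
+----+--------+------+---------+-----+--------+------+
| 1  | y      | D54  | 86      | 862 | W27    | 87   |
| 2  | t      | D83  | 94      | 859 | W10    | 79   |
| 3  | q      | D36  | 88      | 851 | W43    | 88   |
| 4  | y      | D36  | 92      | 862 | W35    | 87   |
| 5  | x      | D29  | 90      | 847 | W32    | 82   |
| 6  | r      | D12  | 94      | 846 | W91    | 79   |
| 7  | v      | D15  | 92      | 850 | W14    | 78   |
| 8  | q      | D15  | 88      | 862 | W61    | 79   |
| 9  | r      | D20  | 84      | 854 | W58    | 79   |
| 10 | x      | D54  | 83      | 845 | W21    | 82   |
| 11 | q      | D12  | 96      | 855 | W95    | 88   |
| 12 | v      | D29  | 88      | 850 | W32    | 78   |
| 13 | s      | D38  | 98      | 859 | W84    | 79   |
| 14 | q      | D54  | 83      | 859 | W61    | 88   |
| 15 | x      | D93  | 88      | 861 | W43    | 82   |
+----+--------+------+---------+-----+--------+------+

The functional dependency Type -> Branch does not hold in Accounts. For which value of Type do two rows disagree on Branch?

Type=87: rows 1, 4 → Branch = y, y ✓
Type=79: rows 2, 6, 8, 9, 13 → Branch takes values {t, r, q, s} — violation
Type=88: rows 3, 11, 14 → Branch = q, q, q ✓
Type=82: rows 5, 10, 15 → Branch = x, x, x ✓
Type=78: rows 7, 12 → Branch = v, v ✓
The only Type value with inconsistent Branch is Type=79.

79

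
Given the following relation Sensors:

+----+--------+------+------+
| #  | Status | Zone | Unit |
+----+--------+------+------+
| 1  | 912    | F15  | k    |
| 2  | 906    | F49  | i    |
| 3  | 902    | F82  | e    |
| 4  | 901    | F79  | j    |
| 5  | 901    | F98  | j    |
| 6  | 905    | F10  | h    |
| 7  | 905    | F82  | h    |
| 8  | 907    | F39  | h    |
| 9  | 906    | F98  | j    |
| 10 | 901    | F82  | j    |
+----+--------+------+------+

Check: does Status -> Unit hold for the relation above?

Status=912: row 1 → Unit = k ✓
Status=906: rows 2, 9 → Unit takes values {i, j} — violation
Status=902: row 3 → Unit = e ✓
Status=901: rows 4, 5, 10 → Unit = j, j, j ✓
Status=905: rows 6, 7 → Unit = h, h ✓
Status=907: row 8 → Unit = h ✓
Two rows agree on Status but differ on Unit, so Status -> Unit does not hold.

No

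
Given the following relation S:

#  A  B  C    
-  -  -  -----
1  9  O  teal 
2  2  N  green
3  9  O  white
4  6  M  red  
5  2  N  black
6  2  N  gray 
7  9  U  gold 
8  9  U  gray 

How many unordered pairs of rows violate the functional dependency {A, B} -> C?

5

(A=9, B=O): violating pairs (1,3) — 1 pair.
(A=2, B=N): violating pairs (2,5), (2,6), (5,6) — 3 pairs.
(A=9, B=U): violating pairs (7,8) — 1 pair.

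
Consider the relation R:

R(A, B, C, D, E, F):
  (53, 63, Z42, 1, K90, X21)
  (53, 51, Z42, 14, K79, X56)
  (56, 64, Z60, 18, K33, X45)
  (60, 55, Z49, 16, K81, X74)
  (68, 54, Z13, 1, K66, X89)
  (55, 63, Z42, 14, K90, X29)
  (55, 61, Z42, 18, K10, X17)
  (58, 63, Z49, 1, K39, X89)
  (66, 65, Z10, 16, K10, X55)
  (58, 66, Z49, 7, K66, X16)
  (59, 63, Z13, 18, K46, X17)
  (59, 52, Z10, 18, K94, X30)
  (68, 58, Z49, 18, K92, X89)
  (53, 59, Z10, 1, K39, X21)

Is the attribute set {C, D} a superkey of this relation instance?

No

Two distinct rows share (C=Z42, D=14), so {C, D} does not determine every attribute — not a superkey.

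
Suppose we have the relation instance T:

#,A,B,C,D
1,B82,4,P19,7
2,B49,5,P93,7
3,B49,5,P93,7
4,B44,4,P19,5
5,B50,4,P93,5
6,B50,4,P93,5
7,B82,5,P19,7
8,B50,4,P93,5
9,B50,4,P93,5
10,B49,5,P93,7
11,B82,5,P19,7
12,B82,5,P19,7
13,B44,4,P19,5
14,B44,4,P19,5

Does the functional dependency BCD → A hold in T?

Yes

(B=4, C=P19, D=7): row 1 → A = B82 ✓
(B=5, C=P93, D=7): rows 2, 3, 10 → A = B49, B49, B49 ✓
(B=4, C=P19, D=5): rows 4, 13, 14 → A = B44, B44, B44 ✓
(B=4, C=P93, D=5): rows 5, 6, 8, 9 → A = B50, B50, B50, B50 ✓
(B=5, C=P19, D=7): rows 7, 11, 12 → A = B82, B82, B82 ✓
Every BCD value is associated with a single A value, so BCD → A holds.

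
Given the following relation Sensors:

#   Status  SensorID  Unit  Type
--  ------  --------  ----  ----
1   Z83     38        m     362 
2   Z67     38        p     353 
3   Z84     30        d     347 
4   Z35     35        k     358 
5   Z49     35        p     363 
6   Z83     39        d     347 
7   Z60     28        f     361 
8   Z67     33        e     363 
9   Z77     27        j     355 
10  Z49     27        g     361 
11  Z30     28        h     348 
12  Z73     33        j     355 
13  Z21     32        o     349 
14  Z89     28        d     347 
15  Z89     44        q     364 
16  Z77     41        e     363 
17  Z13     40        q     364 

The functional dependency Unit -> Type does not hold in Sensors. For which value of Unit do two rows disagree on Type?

Unit=m: row 1 → Type = 362 ✓
Unit=p: rows 2, 5 → Type takes values {353, 363} — violation
Unit=d: rows 3, 6, 14 → Type = 347, 347, 347 ✓
Unit=k: row 4 → Type = 358 ✓
Unit=f: row 7 → Type = 361 ✓
Unit=e: rows 8, 16 → Type = 363, 363 ✓
Unit=j: rows 9, 12 → Type = 355, 355 ✓
Unit=g: row 10 → Type = 361 ✓
Unit=h: row 11 → Type = 348 ✓
Unit=o: row 13 → Type = 349 ✓
Unit=q: rows 15, 17 → Type = 364, 364 ✓
The only Unit value with inconsistent Type is Unit=p.

p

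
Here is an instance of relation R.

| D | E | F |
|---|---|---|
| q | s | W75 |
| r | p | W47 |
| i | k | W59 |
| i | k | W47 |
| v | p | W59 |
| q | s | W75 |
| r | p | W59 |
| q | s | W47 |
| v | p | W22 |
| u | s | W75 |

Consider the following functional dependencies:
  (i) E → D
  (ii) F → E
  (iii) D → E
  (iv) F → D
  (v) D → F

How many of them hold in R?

(i) E → D: E=s: 4 rows → D takes values {q, u} — violation; E=p: 4 rows → D takes values {r, v} — violation — fails.
(ii) F → E: F=W47: 3 rows → E takes values {p, k, s} — violation; F=W59: 3 rows → E takes values {k, p} — violation — fails.
(iii) D → E: every LHS value maps to a single RHS value — holds.
(iv) F → D: F=W75: 3 rows → D takes values {q, u} — violation; F=W47: 3 rows → D takes values {r, i, q} — violation; F=W59: 3 rows → D takes values {i, v, r} — violation — fails.
(v) D → F: D=q: 3 rows → F takes values {W75, W47} — violation; D=r: 2 rows → F takes values {W47, W59} — violation; D=i: 2 rows → F takes values {W59, W47} — violation; D=v: 2 rows → F takes values {W59, W22} — violation — fails.
1 of the 5 dependencies holds.

1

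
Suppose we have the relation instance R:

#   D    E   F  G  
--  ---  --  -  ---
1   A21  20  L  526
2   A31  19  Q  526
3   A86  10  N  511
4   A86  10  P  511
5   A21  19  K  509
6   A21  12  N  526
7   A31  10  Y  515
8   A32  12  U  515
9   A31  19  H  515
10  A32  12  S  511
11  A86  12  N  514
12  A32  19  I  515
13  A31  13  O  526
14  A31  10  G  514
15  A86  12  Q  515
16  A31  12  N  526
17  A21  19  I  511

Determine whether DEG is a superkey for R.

Rows 3 and 4 have the same DEG value (D=A86, E=10, G=511) but are distinct tuples, so DEG does not determine every attribute — not a superkey.

No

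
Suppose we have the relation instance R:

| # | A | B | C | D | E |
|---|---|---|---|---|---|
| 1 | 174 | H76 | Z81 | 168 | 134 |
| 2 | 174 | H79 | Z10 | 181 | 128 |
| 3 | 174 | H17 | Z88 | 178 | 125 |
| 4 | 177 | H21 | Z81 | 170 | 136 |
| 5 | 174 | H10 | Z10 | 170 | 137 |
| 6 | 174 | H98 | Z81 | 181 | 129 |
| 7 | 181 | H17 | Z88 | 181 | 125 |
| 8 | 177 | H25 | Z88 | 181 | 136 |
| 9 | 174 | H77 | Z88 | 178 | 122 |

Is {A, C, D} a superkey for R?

Rows 3 and 9 have the same {A, C, D} value (A=174, C=Z88, D=178) but are distinct tuples, so {A, C, D} does not determine every attribute — not a superkey.

No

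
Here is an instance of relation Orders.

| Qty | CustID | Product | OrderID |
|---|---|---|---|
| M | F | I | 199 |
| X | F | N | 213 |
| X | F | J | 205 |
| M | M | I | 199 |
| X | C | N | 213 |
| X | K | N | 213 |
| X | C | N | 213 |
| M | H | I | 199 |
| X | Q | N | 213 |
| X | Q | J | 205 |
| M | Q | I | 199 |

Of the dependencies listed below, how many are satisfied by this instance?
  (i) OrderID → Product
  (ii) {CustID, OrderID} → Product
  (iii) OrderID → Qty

(i) OrderID → Product: every LHS value maps to a single RHS value — holds.
(ii) {CustID, OrderID} → Product: every LHS value maps to a single RHS value — holds.
(iii) OrderID → Qty: every LHS value maps to a single RHS value — holds.
3 of the 3 dependencies hold.

3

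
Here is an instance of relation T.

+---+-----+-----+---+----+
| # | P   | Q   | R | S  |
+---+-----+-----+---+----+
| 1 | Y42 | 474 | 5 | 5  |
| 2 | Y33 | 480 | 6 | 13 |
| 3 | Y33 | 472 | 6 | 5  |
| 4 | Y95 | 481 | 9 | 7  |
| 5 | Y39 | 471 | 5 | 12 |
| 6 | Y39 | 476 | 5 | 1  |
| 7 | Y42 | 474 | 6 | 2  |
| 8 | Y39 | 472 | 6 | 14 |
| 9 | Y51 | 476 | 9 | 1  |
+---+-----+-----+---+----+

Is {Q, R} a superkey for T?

No

Rows 3 and 8 have the same {Q, R} value (Q=472, R=6) but are distinct tuples, so {Q, R} does not determine every attribute — not a superkey.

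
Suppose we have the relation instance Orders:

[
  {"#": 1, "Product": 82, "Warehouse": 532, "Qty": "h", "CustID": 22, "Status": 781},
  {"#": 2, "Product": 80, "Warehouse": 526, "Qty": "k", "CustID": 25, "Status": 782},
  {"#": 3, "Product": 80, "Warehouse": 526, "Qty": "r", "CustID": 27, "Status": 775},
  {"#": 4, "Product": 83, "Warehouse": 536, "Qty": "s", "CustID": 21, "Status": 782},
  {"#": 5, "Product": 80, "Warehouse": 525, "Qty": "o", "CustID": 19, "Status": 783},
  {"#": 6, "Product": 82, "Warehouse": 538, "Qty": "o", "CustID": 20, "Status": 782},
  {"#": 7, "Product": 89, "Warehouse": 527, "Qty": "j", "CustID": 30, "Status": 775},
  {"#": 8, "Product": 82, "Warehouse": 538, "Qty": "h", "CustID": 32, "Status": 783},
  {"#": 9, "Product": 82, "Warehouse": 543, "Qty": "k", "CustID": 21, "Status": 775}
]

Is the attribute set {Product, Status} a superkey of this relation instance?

Yes

All 9 rows have distinct {Product, Status} values, so {Product, Status} → (all attributes) holds and {Product, Status} is a superkey.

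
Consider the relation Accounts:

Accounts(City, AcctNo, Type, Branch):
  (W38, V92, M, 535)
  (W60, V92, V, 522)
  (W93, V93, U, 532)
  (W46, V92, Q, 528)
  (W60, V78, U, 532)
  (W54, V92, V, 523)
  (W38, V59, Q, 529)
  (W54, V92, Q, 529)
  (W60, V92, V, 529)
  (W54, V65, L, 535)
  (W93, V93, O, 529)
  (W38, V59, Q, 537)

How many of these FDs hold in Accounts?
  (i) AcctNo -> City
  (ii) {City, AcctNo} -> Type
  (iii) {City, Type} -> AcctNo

(i) AcctNo -> City: AcctNo=V92: 6 rows → City takes values {W38, W60, W46, W54} — violation — fails.
(ii) {City, AcctNo} -> Type: (City=W93, AcctNo=V93): 2 rows → Type takes values {U, O} — violation; (City=W54, AcctNo=V92): 2 rows → Type takes values {V, Q} — violation — fails.
(iii) {City, Type} -> AcctNo: every LHS value maps to a single RHS value — holds.
1 of the 3 dependencies holds.

1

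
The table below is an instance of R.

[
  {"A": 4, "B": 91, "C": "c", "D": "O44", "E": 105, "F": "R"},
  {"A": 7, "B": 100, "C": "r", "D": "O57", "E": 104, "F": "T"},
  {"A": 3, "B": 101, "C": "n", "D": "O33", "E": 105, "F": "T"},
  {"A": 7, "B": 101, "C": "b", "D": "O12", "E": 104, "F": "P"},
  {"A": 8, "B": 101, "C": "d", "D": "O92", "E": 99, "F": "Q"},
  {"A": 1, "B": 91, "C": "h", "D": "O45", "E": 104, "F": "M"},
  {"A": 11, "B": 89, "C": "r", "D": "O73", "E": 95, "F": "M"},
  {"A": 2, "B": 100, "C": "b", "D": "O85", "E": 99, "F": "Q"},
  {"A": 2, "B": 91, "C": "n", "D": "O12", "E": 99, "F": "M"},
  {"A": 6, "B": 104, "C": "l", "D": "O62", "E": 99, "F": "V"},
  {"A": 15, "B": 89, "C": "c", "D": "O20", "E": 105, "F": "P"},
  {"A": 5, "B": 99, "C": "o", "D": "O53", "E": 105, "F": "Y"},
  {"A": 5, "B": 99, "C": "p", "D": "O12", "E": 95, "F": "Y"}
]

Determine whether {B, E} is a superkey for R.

All 13 rows have distinct {B, E} values, so {B, E} → (all attributes) holds and {B, E} is a superkey.

Yes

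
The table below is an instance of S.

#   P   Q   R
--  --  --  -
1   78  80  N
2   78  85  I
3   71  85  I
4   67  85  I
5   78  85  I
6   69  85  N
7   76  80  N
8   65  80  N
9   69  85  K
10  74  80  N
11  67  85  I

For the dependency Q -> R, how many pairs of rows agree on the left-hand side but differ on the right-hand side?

Q=80: all 4 rows agree on R — 0 pairs.
Q=85: violating pairs (2,6), (2,9), (3,6), (3,9), (4,6), (4,9), (5,6), (5,9), (6,9), (6,11), (9,11) — 11 pairs.

11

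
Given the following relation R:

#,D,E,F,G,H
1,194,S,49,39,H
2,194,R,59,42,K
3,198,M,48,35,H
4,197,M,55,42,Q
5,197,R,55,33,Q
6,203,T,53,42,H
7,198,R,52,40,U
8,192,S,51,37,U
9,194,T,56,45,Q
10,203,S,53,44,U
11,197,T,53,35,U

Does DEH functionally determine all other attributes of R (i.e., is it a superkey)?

All 11 rows have distinct DEH values, so DEH → (all attributes) holds and DEH is a superkey.

Yes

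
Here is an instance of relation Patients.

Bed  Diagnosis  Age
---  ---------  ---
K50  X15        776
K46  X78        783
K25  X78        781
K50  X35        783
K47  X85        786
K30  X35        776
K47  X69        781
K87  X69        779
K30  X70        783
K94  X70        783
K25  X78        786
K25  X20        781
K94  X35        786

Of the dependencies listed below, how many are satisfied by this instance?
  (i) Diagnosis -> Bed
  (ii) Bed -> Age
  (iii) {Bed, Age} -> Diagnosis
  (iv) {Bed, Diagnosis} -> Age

(i) Diagnosis -> Bed: Diagnosis=X78: 3 rows → Bed takes values {K46, K25} — violation; Diagnosis=X35: 3 rows → Bed takes values {K50, K30, K94} — violation; Diagnosis=X69: 2 rows → Bed takes values {K47, K87} — violation; Diagnosis=X70: 2 rows → Bed takes values {K30, K94} — violation — fails.
(ii) Bed -> Age: Bed=K50: 2 rows → Age takes values {776, 783} — violation; Bed=K25: 3 rows → Age takes values {781, 786} — violation; Bed=K47: 2 rows → Age takes values {786, 781} — violation; Bed=K30: 2 rows → Age takes values {776, 783} — violation; Bed=K94: 2 rows → Age takes values {783, 786} — violation — fails.
(iii) {Bed, Age} -> Diagnosis: (Bed=K25, Age=781): 2 rows → Diagnosis takes values {X78, X20} — violation — fails.
(iv) {Bed, Diagnosis} -> Age: (Bed=K25, Diagnosis=X78): 2 rows → Age takes values {781, 786} — violation — fails.
None of the 4 dependencies hold.

0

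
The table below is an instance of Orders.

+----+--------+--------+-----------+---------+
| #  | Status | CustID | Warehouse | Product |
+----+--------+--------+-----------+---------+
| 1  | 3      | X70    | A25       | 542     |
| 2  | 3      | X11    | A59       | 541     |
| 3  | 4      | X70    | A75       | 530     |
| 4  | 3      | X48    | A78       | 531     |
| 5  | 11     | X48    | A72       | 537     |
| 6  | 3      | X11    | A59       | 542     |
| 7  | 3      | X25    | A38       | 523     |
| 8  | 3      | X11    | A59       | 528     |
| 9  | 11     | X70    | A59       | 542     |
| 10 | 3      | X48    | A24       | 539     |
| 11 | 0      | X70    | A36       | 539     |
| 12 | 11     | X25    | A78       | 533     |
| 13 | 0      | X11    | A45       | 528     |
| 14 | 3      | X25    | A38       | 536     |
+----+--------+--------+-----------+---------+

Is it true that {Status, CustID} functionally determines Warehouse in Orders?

No

(Status=3, CustID=X70): row 1 → Warehouse = A25 ✓
(Status=3, CustID=X11): rows 2, 6, 8 → Warehouse = A59, A59, A59 ✓
(Status=4, CustID=X70): row 3 → Warehouse = A75 ✓
(Status=3, CustID=X48): rows 4, 10 → Warehouse takes values {A78, A24} — violation
(Status=11, CustID=X48): row 5 → Warehouse = A72 ✓
(Status=3, CustID=X25): rows 7, 14 → Warehouse = A38, A38 ✓
(Status=11, CustID=X70): row 9 → Warehouse = A59 ✓
(Status=0, CustID=X70): row 11 → Warehouse = A36 ✓
(Status=11, CustID=X25): row 12 → Warehouse = A78 ✓
(Status=0, CustID=X11): row 13 → Warehouse = A45 ✓
Two rows agree on {Status, CustID} but differ on Warehouse, so {Status, CustID} -> Warehouse does not hold.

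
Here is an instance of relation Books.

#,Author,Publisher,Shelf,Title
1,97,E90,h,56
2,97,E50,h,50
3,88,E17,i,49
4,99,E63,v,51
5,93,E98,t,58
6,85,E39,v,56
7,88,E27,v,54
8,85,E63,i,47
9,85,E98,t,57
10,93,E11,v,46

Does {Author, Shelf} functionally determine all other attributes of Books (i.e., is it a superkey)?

Rows 1 and 2 have the same {Author, Shelf} value (Author=97, Shelf=h) but are distinct tuples, so {Author, Shelf} does not determine every attribute — not a superkey.

No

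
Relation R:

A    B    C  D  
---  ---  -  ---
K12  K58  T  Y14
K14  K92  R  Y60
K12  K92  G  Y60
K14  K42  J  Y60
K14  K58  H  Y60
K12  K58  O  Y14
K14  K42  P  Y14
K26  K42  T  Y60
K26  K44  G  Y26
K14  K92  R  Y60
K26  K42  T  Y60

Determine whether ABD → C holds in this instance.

No

(A=K12, B=K58, D=Y14): 2 rows → C takes values {T, O} — violation
(A=K14, B=K92, D=Y60): 2 rows → C = R, R ✓
(A=K12, B=K92, D=Y60): 1 row → C = G ✓
(A=K14, B=K42, D=Y60): 1 row → C = J ✓
(A=K14, B=K58, D=Y60): 1 row → C = H ✓
(A=K14, B=K42, D=Y14): 1 row → C = P ✓
(A=K26, B=K42, D=Y60): 2 rows → C = T, T ✓
(A=K26, B=K44, D=Y26): 1 row → C = G ✓
Two rows agree on ABD but differ on C, so ABD → C does not hold.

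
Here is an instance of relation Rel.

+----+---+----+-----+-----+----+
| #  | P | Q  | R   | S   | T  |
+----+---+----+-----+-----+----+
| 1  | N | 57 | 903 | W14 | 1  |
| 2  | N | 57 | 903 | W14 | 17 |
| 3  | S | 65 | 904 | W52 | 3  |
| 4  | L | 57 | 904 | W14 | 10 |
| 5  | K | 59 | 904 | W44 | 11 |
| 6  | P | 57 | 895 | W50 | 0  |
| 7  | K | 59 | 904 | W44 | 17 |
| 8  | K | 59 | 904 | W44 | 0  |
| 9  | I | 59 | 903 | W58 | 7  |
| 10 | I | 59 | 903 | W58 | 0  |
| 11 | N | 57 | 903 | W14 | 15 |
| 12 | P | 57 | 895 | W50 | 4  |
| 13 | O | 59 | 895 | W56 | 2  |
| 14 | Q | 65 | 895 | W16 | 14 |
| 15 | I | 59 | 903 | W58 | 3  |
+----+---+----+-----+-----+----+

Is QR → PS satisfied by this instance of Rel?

(Q=57, R=903): rows 1, 2, 11 → {P,S} = (N, W14), (N, W14), (N, W14) ✓
(Q=65, R=904): row 3 → {P,S} = (S, W52) ✓
(Q=57, R=904): row 4 → {P,S} = (L, W14) ✓
(Q=59, R=904): rows 5, 7, 8 → {P,S} = (K, W44), (K, W44), (K, W44) ✓
(Q=57, R=895): rows 6, 12 → {P,S} = (P, W50), (P, W50) ✓
(Q=59, R=903): rows 9, 10, 15 → {P,S} = (I, W58), (I, W58), (I, W58) ✓
(Q=59, R=895): row 13 → {P,S} = (O, W56) ✓
(Q=65, R=895): row 14 → {P,S} = (Q, W16) ✓
Every QR value is associated with a single PS value, so QR → PS holds.

Yes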